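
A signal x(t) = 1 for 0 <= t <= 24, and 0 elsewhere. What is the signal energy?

Energy = integral of |x(t)|^2 dt over the signal duration
= 1^2 * 24 = 1 * 24 = 24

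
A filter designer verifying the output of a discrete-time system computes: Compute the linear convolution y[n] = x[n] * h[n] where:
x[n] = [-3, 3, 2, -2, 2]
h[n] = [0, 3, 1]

y[n] = sum_k x[k]*h[n-k]. Output length = len(x) + len(h) - 1 = 5 + 3 - 1 = 7.
y[0] = -3*0 = 0
y[1] = 3*0 + -3*3 = -9
y[2] = 2*0 + 3*3 + -3*1 = 6
y[3] = -2*0 + 2*3 + 3*1 = 9
y[4] = 2*0 + -2*3 + 2*1 = -4
y[5] = 2*3 + -2*1 = 4
y[6] = 2*1 = 2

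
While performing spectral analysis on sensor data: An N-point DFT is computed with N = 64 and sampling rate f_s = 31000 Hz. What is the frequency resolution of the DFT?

DFT frequency resolution = f_s / N
= 31000 / 64 = 3875/8 Hz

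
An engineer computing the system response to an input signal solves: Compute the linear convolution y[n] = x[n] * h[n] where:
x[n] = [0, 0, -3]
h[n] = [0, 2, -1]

y[n] = sum_k x[k]*h[n-k]. Output length = len(x) + len(h) - 1 = 3 + 3 - 1 = 5.
y[0] = 0*0 = 0
y[1] = 0*0 + 0*2 = 0
y[2] = -3*0 + 0*2 + 0*-1 = 0
y[3] = -3*2 + 0*-1 = -6
y[4] = -3*-1 = 3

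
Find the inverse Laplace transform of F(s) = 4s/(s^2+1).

Standard pair: s/(s^2+w^2) <-> cos(wt)*u(t)
With k=4, w=1: f(t) = 4*cos(t)*u(t)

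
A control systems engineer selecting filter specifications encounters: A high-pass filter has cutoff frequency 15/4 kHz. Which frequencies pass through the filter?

A high-pass filter passes all frequencies above the cutoff frequency 15/4 kHz and attenuates lower frequencies.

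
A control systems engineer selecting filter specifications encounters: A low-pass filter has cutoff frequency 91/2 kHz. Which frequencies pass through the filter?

A low-pass filter passes all frequencies below the cutoff frequency 91/2 kHz and attenuates higher frequencies.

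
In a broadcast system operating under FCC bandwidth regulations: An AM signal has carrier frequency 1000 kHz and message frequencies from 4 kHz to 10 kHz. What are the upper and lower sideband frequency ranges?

Upper sideband (USB) = fc + [fm_low, fm_high] = 1000 + [4, 10] = [1004, 1010] kHz
Lower sideband (LSB) = fc - [fm_high, fm_low] = 1000 - [10, 4] = [990, 996] kHz
Total occupied spectrum: 990 kHz to 1010 kHz (plus carrier at 1000 kHz)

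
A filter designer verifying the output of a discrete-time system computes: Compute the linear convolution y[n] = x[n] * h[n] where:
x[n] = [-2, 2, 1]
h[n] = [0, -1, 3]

y[n] = sum_k x[k]*h[n-k]. Output length = len(x) + len(h) - 1 = 3 + 3 - 1 = 5.
y[0] = -2*0 = 0
y[1] = 2*0 + -2*-1 = 2
y[2] = 1*0 + 2*-1 + -2*3 = -8
y[3] = 1*-1 + 2*3 = 5
y[4] = 1*3 = 3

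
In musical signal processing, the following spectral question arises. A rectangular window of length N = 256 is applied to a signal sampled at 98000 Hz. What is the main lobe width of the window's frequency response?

For a rectangular window of length N,
the main lobe width in frequency is 2*f_s/N.
= 2*98000/256 = 6125/8 Hz
This determines the minimum frequency separation for resolving two sinusoids.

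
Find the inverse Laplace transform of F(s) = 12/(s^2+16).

Standard pair: w/(s^2+w^2) <-> sin(wt)*u(t)
Recognize w^2 = 16, so w = 4; numerator 12 = 3*4.
f(t) = 3*sin(4t)*u(t)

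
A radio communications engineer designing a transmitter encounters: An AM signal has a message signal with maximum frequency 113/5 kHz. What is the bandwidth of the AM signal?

In AM (double-sideband), the bandwidth is twice the message frequency.
BW = 2 * f_m = 2 * 113/5 kHz = 226/5 kHz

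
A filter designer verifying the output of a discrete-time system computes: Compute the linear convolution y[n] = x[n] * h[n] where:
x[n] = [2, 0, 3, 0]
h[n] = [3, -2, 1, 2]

y[n] = sum_k x[k]*h[n-k]. Output length = len(x) + len(h) - 1 = 4 + 4 - 1 = 7.
y[0] = 2*3 = 6
y[1] = 0*3 + 2*-2 = -4
y[2] = 3*3 + 0*-2 + 2*1 = 11
y[3] = 0*3 + 3*-2 + 0*1 + 2*2 = -2
y[4] = 0*-2 + 3*1 + 0*2 = 3
y[5] = 0*1 + 3*2 = 6
y[6] = 0*2 = 0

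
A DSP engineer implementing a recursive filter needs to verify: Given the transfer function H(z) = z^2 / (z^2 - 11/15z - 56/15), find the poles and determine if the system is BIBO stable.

Poles are roots of the denominator: z^2 - 11/15z - 56/15 = 0.
Quadratic formula: z = [-(-11/15) +/- sqrt((-11/15)^2 - 4*(-56/15))] / 2
Discriminant = 121/225 + 224/15 = 3481/225; sqrt = 59/15.
z = (11/15 +/- 59/15) / 2 => z = 7/3 or z = -8/5.
|p1| = 8/5, |p2| = 7/3.
For BIBO stability, all poles must lie inside the unit circle (|p| < 1).
System is UNSTABLE since at least one |p| >= 1.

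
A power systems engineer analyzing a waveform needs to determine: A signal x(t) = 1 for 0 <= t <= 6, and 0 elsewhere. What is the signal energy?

Energy = integral of |x(t)|^2 dt over the signal duration
= 1^2 * 6 = 1 * 6 = 6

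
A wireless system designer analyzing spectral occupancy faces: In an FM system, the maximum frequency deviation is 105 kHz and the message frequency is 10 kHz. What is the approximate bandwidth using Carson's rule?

Carson's rule: BW = 2*(delta_f + f_m)
= 2*(105 + 10) kHz = 230 kHz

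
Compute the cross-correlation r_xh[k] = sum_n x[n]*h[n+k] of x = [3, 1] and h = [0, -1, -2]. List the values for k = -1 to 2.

Both sequences indexed from 0 and zero outside their support.
Lags with overlap: k = -1 to 2.
  r_xh[-1] = x[1]*h[0] = 0
  r_xh[0] = x[0]*h[0] + x[1]*h[1] = -1
  r_xh[1] = x[0]*h[1] + x[1]*h[2] = -5
  r_xh[2] = x[0]*h[2] = -6
r_xh = [0, -1, -5, -6] (for k = -1, ..., 2)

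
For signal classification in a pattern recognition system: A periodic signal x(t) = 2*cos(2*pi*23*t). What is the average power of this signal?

Average power of A*cos(wt) is A^2/2.
P = 2^2 / 2 = 4/2 = 2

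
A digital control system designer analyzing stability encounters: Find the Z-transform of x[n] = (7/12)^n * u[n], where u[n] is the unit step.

The Z-transform of a^n * u[n] is z/(z-a) for |z| > |a|.
Here a = 7/12, so X(z) = z/(z - (7/12)) = 12z/(12z - 7)
ROC: |z| > 7/12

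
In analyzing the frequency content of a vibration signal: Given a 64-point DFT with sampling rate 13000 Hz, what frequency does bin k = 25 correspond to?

The frequency of DFT bin k is: f_k = k * f_s / N
f_25 = 25 * 13000 / 64 = 40625/8 Hz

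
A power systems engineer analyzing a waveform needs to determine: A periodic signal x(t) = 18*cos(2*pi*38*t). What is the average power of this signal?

Average power of A*cos(wt) is A^2/2.
P = 18^2 / 2 = 324/2 = 162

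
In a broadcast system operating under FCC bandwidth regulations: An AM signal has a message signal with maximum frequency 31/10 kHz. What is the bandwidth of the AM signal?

In AM (double-sideband), the bandwidth is twice the message frequency.
BW = 2 * f_m = 2 * 31/10 kHz = 31/5 kHz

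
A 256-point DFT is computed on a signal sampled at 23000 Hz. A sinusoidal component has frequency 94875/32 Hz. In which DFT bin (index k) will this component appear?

DFT frequency resolution = f_s/N = 23000/256 = 2875/32 Hz
Bin index k = f_signal / resolution = 94875/32 / 2875/32 = 33
The signal frequency 94875/32 Hz falls in DFT bin k = 33.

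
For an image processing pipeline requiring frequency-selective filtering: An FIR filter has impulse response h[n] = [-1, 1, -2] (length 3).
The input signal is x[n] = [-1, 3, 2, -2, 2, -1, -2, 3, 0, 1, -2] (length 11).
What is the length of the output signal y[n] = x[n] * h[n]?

For linear convolution, the output length is:
len(y) = len(x) + len(h) - 1 = 11 + 3 - 1 = 13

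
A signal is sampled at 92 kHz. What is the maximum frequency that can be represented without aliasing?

The maximum frequency that can be represented without aliasing
is the Nyquist frequency: f_max = f_s / 2 = 92 kHz / 2 = 46 kHz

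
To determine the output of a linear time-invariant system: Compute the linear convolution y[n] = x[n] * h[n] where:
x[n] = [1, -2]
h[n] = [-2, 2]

y[n] = sum_k x[k]*h[n-k]. Output length = len(x) + len(h) - 1 = 2 + 2 - 1 = 3.
y[0] = 1*-2 = -2
y[1] = -2*-2 + 1*2 = 6
y[2] = -2*2 = -4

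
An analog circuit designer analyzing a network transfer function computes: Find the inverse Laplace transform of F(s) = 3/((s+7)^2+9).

Standard pair: w/((s+a)^2+w^2) <-> e^(-at)*sin(wt)*u(t)
With a=7, w=3: f(t) = e^(-7t)*sin(3t)*u(t)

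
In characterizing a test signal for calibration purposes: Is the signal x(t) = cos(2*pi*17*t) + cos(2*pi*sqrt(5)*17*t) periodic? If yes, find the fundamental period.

f1 = 17 Hz, f2 = 17*sqrt(5) Hz
Ratio f2/f1 = sqrt(5), which is irrational.
Since the frequency ratio is irrational, no common period exists.
The signal is not periodic.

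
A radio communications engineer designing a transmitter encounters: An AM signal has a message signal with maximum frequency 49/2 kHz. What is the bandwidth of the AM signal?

In AM (double-sideband), the bandwidth is twice the message frequency.
BW = 2 * f_m = 2 * 49/2 kHz = 49 kHz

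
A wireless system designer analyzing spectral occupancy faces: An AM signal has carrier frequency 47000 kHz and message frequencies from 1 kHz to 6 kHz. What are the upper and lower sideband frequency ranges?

Upper sideband (USB) = fc + [fm_low, fm_high] = 47000 + [1, 6] = [47001, 47006] kHz
Lower sideband (LSB) = fc - [fm_high, fm_low] = 47000 - [6, 1] = [46994, 46999] kHz
Total occupied spectrum: 46994 kHz to 47006 kHz (plus carrier at 47000 kHz)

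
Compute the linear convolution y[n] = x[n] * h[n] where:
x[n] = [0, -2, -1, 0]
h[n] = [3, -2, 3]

y[n] = sum_k x[k]*h[n-k]. Output length = len(x) + len(h) - 1 = 4 + 3 - 1 = 6.
y[0] = 0*3 = 0
y[1] = -2*3 + 0*-2 = -6
y[2] = -1*3 + -2*-2 + 0*3 = 1
y[3] = 0*3 + -1*-2 + -2*3 = -4
y[4] = 0*-2 + -1*3 = -3
y[5] = 0*3 = 0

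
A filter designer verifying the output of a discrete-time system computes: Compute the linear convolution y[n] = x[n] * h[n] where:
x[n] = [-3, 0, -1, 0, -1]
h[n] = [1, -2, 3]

y[n] = sum_k x[k]*h[n-k]. Output length = len(x) + len(h) - 1 = 5 + 3 - 1 = 7.
y[0] = -3*1 = -3
y[1] = 0*1 + -3*-2 = 6
y[2] = -1*1 + 0*-2 + -3*3 = -10
y[3] = 0*1 + -1*-2 + 0*3 = 2
y[4] = -1*1 + 0*-2 + -1*3 = -4
y[5] = -1*-2 + 0*3 = 2
y[6] = -1*3 = -3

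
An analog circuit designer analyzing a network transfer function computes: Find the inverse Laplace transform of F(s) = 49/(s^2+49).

Standard pair: w/(s^2+w^2) <-> sin(wt)*u(t)
Recognize w^2 = 49, so w = 7; numerator 49 = 7*7.
f(t) = 7*sin(7t)*u(t)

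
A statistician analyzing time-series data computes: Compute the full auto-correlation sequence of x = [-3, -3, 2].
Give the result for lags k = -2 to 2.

r_xx[k] = sum_m x[m]*x[m+k], indexed from 0, for k = -2 to 2:
  r_xx[-2] = x[2]*x[0] = -6
  r_xx[-1] = x[1]*x[0] + x[2]*x[1] = 3
  r_xx[0] = x[0]*x[0] + x[1]*x[1] + x[2]*x[2] = 22
  r_xx[1] = x[0]*x[1] + x[1]*x[2] = 3
  r_xx[2] = x[0]*x[2] = -6
r_xx = [-6, 3, 22, 3, -6]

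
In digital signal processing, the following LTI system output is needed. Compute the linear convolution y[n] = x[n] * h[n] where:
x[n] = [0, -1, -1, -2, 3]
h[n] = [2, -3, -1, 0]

y[n] = sum_k x[k]*h[n-k]. Output length = len(x) + len(h) - 1 = 5 + 4 - 1 = 8.
y[0] = 0*2 = 0
y[1] = -1*2 + 0*-3 = -2
y[2] = -1*2 + -1*-3 + 0*-1 = 1
y[3] = -2*2 + -1*-3 + -1*-1 + 0*0 = 0
y[4] = 3*2 + -2*-3 + -1*-1 + -1*0 = 13
y[5] = 3*-3 + -2*-1 + -1*0 = -7
y[6] = 3*-1 + -2*0 = -3
y[7] = 3*0 = 0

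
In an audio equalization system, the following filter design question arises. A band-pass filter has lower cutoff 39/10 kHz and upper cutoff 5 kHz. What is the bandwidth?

Bandwidth = f_high - f_low
= 5 kHz - 39/10 kHz = 11/10 kHz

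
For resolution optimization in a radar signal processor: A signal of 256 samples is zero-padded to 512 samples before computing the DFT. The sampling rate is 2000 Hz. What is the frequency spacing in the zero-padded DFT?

Original DFT: N = 256, resolution = f_s/N = 2000/256 = 125/16 Hz
Zero-padded DFT: N = 512, resolution = f_s/N = 2000/512 = 125/32 Hz
Zero-padding interpolates the spectrum (finer frequency grid)
but does NOT improve the true spectral resolution (ability to resolve close frequencies).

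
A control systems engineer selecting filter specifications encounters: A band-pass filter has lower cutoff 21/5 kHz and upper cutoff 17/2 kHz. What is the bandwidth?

Bandwidth = f_high - f_low
= 17/2 kHz - 21/5 kHz = 43/10 kHz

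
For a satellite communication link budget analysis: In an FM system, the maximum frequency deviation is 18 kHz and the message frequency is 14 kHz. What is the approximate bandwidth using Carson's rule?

Carson's rule: BW = 2*(delta_f + f_m)
= 2*(18 + 14) kHz = 64 kHz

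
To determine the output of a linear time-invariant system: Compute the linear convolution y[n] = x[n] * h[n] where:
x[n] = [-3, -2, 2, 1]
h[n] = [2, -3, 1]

y[n] = sum_k x[k]*h[n-k]. Output length = len(x) + len(h) - 1 = 4 + 3 - 1 = 6.
y[0] = -3*2 = -6
y[1] = -2*2 + -3*-3 = 5
y[2] = 2*2 + -2*-3 + -3*1 = 7
y[3] = 1*2 + 2*-3 + -2*1 = -6
y[4] = 1*-3 + 2*1 = -1
y[5] = 1*1 = 1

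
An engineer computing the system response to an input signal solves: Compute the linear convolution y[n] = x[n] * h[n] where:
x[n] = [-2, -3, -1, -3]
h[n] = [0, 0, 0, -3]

y[n] = sum_k x[k]*h[n-k]. Output length = len(x) + len(h) - 1 = 4 + 4 - 1 = 7.
y[0] = -2*0 = 0
y[1] = -3*0 + -2*0 = 0
y[2] = -1*0 + -3*0 + -2*0 = 0
y[3] = -3*0 + -1*0 + -3*0 + -2*-3 = 6
y[4] = -3*0 + -1*0 + -3*-3 = 9
y[5] = -3*0 + -1*-3 = 3
y[6] = -3*-3 = 9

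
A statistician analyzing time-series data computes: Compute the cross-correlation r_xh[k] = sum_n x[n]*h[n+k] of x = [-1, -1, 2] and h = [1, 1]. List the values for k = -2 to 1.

Both sequences indexed from 0 and zero outside their support.
Lags with overlap: k = -2 to 1.
  r_xh[-2] = x[2]*h[0] = 2
  r_xh[-1] = x[1]*h[0] + x[2]*h[1] = 1
  r_xh[0] = x[0]*h[0] + x[1]*h[1] = -2
  r_xh[1] = x[0]*h[1] = -1
r_xh = [2, 1, -2, -1] (for k = -2, ..., 1)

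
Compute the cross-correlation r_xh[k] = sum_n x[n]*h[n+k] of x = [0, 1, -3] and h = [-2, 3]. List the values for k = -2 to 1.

Both sequences indexed from 0 and zero outside their support.
Lags with overlap: k = -2 to 1.
  r_xh[-2] = x[2]*h[0] = 6
  r_xh[-1] = x[1]*h[0] + x[2]*h[1] = -11
  r_xh[0] = x[0]*h[0] + x[1]*h[1] = 3
  r_xh[1] = x[0]*h[1] = 0
r_xh = [6, -11, 3, 0] (for k = -2, ..., 1)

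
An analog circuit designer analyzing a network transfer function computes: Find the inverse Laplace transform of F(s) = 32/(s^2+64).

Standard pair: w/(s^2+w^2) <-> sin(wt)*u(t)
Recognize w^2 = 64, so w = 8; numerator 32 = 4*8.
f(t) = 4*sin(8t)*u(t)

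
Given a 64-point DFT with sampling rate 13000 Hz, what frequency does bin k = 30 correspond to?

The frequency of DFT bin k is: f_k = k * f_s / N
f_30 = 30 * 13000 / 64 = 24375/4 Hz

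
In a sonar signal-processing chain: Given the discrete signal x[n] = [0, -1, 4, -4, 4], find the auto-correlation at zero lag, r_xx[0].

The auto-correlation at zero lag r_xx[0] equals the signal energy.
r_xx[0] = sum of x[n]^2 = 0^2 + (-1)^2 + 4^2 + (-4)^2 + 4^2
= 0 + 1 + 16 + 16 + 16 = 49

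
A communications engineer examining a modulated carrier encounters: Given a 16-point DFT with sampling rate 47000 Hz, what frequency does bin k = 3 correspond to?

The frequency of DFT bin k is: f_k = k * f_s / N
f_3 = 3 * 47000 / 16 = 17625/2 Hz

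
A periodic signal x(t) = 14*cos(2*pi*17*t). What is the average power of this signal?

Average power of A*cos(wt) is A^2/2.
P = 14^2 / 2 = 196/2 = 98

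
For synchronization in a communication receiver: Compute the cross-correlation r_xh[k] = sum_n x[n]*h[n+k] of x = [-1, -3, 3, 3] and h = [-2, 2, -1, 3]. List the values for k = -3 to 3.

Both sequences indexed from 0 and zero outside their support.
Lags with overlap: k = -3 to 3.
  r_xh[-3] = x[3]*h[0] = -6
  r_xh[-2] = x[2]*h[0] + x[3]*h[1] = 0
  r_xh[-1] = x[1]*h[0] + x[2]*h[1] + x[3]*h[2] = 9
  r_xh[0] = x[0]*h[0] + x[1]*h[1] + x[2]*h[2] + x[3]*h[3] = 2
  r_xh[1] = x[0]*h[1] + x[1]*h[2] + x[2]*h[3] = 10
  r_xh[2] = x[0]*h[2] + x[1]*h[3] = -8
  r_xh[3] = x[0]*h[3] = -3
r_xh = [-6, 0, 9, 2, 10, -8, -3] (for k = -3, ..., 3)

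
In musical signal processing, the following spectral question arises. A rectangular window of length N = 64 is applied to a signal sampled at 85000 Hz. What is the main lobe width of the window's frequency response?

For a rectangular window of length N,
the main lobe width in frequency is 2*f_s/N.
= 2*85000/64 = 10625/4 Hz
This determines the minimum frequency separation for resolving two sinusoids.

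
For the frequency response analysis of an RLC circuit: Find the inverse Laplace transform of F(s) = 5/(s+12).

Standard pair: k/(s+a) <-> k*e^(-at)*u(t)
With k=5, a=12: f(t) = 5*e^(-12t)*u(t)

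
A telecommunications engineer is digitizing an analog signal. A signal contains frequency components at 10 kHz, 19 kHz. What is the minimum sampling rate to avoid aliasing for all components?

The highest frequency component is f_max = 19 kHz.
Nyquist rate = 2 * f_max = 2 * 19 kHz = 38 kHz.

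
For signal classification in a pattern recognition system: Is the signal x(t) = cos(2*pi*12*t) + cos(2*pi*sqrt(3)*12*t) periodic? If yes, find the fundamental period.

f1 = 12 Hz, f2 = 12*sqrt(3) Hz
Ratio f2/f1 = sqrt(3), which is irrational.
Since the frequency ratio is irrational, no common period exists.
The signal is not periodic.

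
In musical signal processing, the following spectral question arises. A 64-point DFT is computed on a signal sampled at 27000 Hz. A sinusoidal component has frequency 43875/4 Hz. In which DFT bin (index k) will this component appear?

DFT frequency resolution = f_s/N = 27000/64 = 3375/8 Hz
Bin index k = f_signal / resolution = 43875/4 / 3375/8 = 26
The signal frequency 43875/4 Hz falls in DFT bin k = 26.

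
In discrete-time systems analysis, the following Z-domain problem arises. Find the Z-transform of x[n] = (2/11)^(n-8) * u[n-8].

Time-shifting property: if X(z) = Z{x[n]}, then Z{x[n-d]} = z^(-d) * X(z)
X(z) = z/(z - 2/11) for x[n] = (2/11)^n * u[n]
Z{x[n-8]} = z^(-8) * z/(z - 2/11) = z^(-7)/(z - 2/11)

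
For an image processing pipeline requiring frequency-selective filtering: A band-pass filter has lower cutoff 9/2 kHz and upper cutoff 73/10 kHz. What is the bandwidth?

Bandwidth = f_high - f_low
= 73/10 kHz - 9/2 kHz = 14/5 kHz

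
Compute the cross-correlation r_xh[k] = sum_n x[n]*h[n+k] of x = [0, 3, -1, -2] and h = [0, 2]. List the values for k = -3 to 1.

Both sequences indexed from 0 and zero outside their support.
Lags with overlap: k = -3 to 1.
  r_xh[-3] = x[3]*h[0] = 0
  r_xh[-2] = x[2]*h[0] + x[3]*h[1] = -4
  r_xh[-1] = x[1]*h[0] + x[2]*h[1] = -2
  r_xh[0] = x[0]*h[0] + x[1]*h[1] = 6
  r_xh[1] = x[0]*h[1] = 0
r_xh = [0, -4, -2, 6, 0] (for k = -3, ..., 1)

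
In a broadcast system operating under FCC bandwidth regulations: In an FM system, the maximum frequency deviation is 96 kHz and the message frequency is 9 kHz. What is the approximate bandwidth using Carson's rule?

Carson's rule: BW = 2*(delta_f + f_m)
= 2*(96 + 9) kHz = 210 kHz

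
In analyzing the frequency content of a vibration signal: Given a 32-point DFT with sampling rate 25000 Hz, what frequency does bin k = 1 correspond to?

The frequency of DFT bin k is: f_k = k * f_s / N
f_1 = 1 * 25000 / 32 = 3125/4 Hz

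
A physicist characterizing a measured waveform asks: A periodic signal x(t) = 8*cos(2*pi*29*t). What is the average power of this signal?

Average power of A*cos(wt) is A^2/2.
P = 8^2 / 2 = 64/2 = 32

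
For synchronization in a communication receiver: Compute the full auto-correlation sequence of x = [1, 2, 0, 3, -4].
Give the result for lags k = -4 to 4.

r_xx[k] = sum_m x[m]*x[m+k], indexed from 0, for k = -4 to 4:
  r_xx[-4] = x[4]*x[0] = -4
  r_xx[-3] = x[3]*x[0] + x[4]*x[1] = -5
  r_xx[-2] = x[2]*x[0] + x[3]*x[1] + x[4]*x[2] = 6
  r_xx[-1] = x[1]*x[0] + x[2]*x[1] + x[3]*x[2] + x[4]*x[3] = -10
  r_xx[0] = x[0]*x[0] + x[1]*x[1] + x[2]*x[2] + x[3]*x[3] + x[4]*x[4] = 30
  r_xx[1] = x[0]*x[1] + x[1]*x[2] + x[2]*x[3] + x[3]*x[4] = -10
  r_xx[2] = x[0]*x[2] + x[1]*x[3] + x[2]*x[4] = 6
  r_xx[3] = x[0]*x[3] + x[1]*x[4] = -5
  r_xx[4] = x[0]*x[4] = -4
r_xx = [-4, -5, 6, -10, 30, -10, 6, -5, -4]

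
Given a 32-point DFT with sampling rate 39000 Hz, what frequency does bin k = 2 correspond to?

The frequency of DFT bin k is: f_k = k * f_s / N
f_2 = 2 * 39000 / 32 = 4875/2 Hz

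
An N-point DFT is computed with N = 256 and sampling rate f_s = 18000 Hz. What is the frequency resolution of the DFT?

DFT frequency resolution = f_s / N
= 18000 / 256 = 1125/16 Hz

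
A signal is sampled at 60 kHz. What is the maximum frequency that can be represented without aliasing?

The maximum frequency that can be represented without aliasing
is the Nyquist frequency: f_max = f_s / 2 = 60 kHz / 2 = 30 kHz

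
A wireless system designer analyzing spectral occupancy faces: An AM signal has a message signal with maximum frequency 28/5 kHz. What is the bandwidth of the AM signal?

In AM (double-sideband), the bandwidth is twice the message frequency.
BW = 2 * f_m = 2 * 28/5 kHz = 56/5 kHz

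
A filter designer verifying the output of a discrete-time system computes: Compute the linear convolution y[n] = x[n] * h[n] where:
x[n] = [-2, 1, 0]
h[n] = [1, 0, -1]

y[n] = sum_k x[k]*h[n-k]. Output length = len(x) + len(h) - 1 = 3 + 3 - 1 = 5.
y[0] = -2*1 = -2
y[1] = 1*1 + -2*0 = 1
y[2] = 0*1 + 1*0 + -2*-1 = 2
y[3] = 0*0 + 1*-1 = -1
y[4] = 0*-1 = 0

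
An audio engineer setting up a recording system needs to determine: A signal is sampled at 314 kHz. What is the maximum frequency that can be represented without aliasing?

The maximum frequency that can be represented without aliasing
is the Nyquist frequency: f_max = f_s / 2 = 314 kHz / 2 = 157 kHz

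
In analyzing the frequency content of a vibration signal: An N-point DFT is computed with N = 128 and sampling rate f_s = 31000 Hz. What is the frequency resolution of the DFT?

DFT frequency resolution = f_s / N
= 31000 / 128 = 3875/16 Hz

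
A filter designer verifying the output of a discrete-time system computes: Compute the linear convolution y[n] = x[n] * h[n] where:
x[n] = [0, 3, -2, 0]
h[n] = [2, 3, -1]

y[n] = sum_k x[k]*h[n-k]. Output length = len(x) + len(h) - 1 = 4 + 3 - 1 = 6.
y[0] = 0*2 = 0
y[1] = 3*2 + 0*3 = 6
y[2] = -2*2 + 3*3 + 0*-1 = 5
y[3] = 0*2 + -2*3 + 3*-1 = -9
y[4] = 0*3 + -2*-1 = 2
y[5] = 0*-1 = 0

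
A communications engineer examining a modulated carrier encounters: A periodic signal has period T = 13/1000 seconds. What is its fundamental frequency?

The fundamental frequency is the reciprocal of the period.
f = 1/T = 1/(13/1000) = 1000/13 Hz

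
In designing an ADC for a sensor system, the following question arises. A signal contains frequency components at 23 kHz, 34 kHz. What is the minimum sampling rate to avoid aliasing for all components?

The highest frequency component is f_max = 34 kHz.
Nyquist rate = 2 * f_max = 2 * 34 kHz = 68 kHz.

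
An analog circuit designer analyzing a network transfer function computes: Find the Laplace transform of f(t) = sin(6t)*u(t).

Standard pair: sin(wt)*u(t) <-> w/(s^2+w^2)
With w = 6: L{sin(6t)*u(t)} = 6/(s^2+36)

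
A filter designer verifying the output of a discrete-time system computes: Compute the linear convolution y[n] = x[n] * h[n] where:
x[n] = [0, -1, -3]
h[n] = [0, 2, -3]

y[n] = sum_k x[k]*h[n-k]. Output length = len(x) + len(h) - 1 = 3 + 3 - 1 = 5.
y[0] = 0*0 = 0
y[1] = -1*0 + 0*2 = 0
y[2] = -3*0 + -1*2 + 0*-3 = -2
y[3] = -3*2 + -1*-3 = -3
y[4] = -3*-3 = 9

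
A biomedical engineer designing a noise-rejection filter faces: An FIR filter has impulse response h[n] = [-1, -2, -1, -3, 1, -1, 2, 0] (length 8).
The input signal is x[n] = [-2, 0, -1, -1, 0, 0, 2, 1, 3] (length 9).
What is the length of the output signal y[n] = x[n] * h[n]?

For linear convolution, the output length is:
len(y) = len(x) + len(h) - 1 = 9 + 8 - 1 = 16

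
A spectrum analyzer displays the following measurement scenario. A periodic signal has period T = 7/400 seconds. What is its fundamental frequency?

The fundamental frequency is the reciprocal of the period.
f = 1/T = 1/(7/400) = 400/7 Hz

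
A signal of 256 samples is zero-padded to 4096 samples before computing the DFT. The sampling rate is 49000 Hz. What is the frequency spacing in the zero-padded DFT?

Original DFT: N = 256, resolution = f_s/N = 49000/256 = 6125/32 Hz
Zero-padded DFT: N = 4096, resolution = f_s/N = 49000/4096 = 6125/512 Hz
Zero-padding interpolates the spectrum (finer frequency grid)
but does NOT improve the true spectral resolution (ability to resolve close frequencies).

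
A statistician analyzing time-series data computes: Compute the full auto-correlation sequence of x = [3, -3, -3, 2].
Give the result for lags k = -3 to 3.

r_xx[k] = sum_m x[m]*x[m+k], indexed from 0, for k = -3 to 3:
  r_xx[-3] = x[3]*x[0] = 6
  r_xx[-2] = x[2]*x[0] + x[3]*x[1] = -15
  r_xx[-1] = x[1]*x[0] + x[2]*x[1] + x[3]*x[2] = -6
  r_xx[0] = x[0]*x[0] + x[1]*x[1] + x[2]*x[2] + x[3]*x[3] = 31
  r_xx[1] = x[0]*x[1] + x[1]*x[2] + x[2]*x[3] = -6
  r_xx[2] = x[0]*x[2] + x[1]*x[3] = -15
  r_xx[3] = x[0]*x[3] = 6
r_xx = [6, -15, -6, 31, -6, -15, 6]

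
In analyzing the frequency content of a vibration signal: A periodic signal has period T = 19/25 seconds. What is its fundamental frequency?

The fundamental frequency is the reciprocal of the period.
f = 1/T = 1/(19/25) = 25/19 Hz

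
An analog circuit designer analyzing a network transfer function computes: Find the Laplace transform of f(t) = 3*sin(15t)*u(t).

Standard pair: sin(wt)*u(t) <-> w/(s^2+w^2)
With w = 15: L{3*sin(15t)*u(t)} = 45/(s^2+225)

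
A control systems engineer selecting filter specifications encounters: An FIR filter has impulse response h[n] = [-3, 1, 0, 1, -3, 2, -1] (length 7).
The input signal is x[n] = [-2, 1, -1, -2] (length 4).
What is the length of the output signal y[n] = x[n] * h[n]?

For linear convolution, the output length is:
len(y) = len(x) + len(h) - 1 = 4 + 7 - 1 = 10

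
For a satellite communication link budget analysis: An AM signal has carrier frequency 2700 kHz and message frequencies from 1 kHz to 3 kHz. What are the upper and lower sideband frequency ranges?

Upper sideband (USB) = fc + [fm_low, fm_high] = 2700 + [1, 3] = [2701, 2703] kHz
Lower sideband (LSB) = fc - [fm_high, fm_low] = 2700 - [3, 1] = [2697, 2699] kHz
Total occupied spectrum: 2697 kHz to 2703 kHz (plus carrier at 2700 kHz)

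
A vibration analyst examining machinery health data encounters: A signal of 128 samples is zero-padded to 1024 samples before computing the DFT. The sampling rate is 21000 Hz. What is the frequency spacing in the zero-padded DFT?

Original DFT: N = 128, resolution = f_s/N = 21000/128 = 2625/16 Hz
Zero-padded DFT: N = 1024, resolution = f_s/N = 21000/1024 = 2625/128 Hz
Zero-padding interpolates the spectrum (finer frequency grid)
but does NOT improve the true spectral resolution (ability to resolve close frequencies).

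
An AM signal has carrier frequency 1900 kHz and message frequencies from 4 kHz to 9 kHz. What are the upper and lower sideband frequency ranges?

Upper sideband (USB) = fc + [fm_low, fm_high] = 1900 + [4, 9] = [1904, 1909] kHz
Lower sideband (LSB) = fc - [fm_high, fm_low] = 1900 - [9, 4] = [1891, 1896] kHz
Total occupied spectrum: 1891 kHz to 1909 kHz (plus carrier at 1900 kHz)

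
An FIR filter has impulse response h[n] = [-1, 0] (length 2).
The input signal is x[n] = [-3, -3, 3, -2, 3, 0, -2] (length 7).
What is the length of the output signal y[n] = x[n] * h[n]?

For linear convolution, the output length is:
len(y) = len(x) + len(h) - 1 = 7 + 2 - 1 = 8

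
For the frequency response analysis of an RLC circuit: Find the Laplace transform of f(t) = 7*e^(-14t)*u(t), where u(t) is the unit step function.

Standard Laplace transform pair:
e^(-at)*u(t) <-> 1/(s+a)
With a = 14: L{7*e^(-14t)*u(t)} = 7/(s+14), ROC: Re(s) > -14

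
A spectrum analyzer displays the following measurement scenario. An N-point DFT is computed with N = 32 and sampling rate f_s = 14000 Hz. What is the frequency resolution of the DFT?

DFT frequency resolution = f_s / N
= 14000 / 32 = 875/2 Hz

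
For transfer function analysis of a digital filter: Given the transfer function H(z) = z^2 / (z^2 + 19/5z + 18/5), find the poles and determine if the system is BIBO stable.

Poles are roots of the denominator: z^2 + 19/5z + 18/5 = 0.
Quadratic formula: z = [-(19/5) +/- sqrt((19/5)^2 - 4*(18/5))] / 2
Discriminant = 361/25 - 72/5 = 1/25; sqrt = 1/5.
z = (-19/5 +/- 1/5) / 2 => z = -9/5 or z = -2.
|p1| = 9/5, |p2| = 2.
For BIBO stability, all poles must lie inside the unit circle (|p| < 1).
System is UNSTABLE since at least one |p| >= 1.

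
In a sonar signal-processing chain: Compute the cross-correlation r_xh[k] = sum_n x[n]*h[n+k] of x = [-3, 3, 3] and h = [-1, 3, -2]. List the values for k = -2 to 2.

Both sequences indexed from 0 and zero outside their support.
Lags with overlap: k = -2 to 2.
  r_xh[-2] = x[2]*h[0] = -3
  r_xh[-1] = x[1]*h[0] + x[2]*h[1] = 6
  r_xh[0] = x[0]*h[0] + x[1]*h[1] + x[2]*h[2] = 6
  r_xh[1] = x[0]*h[1] + x[1]*h[2] = -15
  r_xh[2] = x[0]*h[2] = 6
r_xh = [-3, 6, 6, -15, 6] (for k = -2, ..., 2)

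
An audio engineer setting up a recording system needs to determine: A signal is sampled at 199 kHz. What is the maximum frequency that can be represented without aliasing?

The maximum frequency that can be represented without aliasing
is the Nyquist frequency: f_max = f_s / 2 = 199 kHz / 2 = 199/2 kHz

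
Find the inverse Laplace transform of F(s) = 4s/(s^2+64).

Standard pair: s/(s^2+w^2) <-> cos(wt)*u(t)
With k=4, w=8: f(t) = 4*cos(8t)*u(t)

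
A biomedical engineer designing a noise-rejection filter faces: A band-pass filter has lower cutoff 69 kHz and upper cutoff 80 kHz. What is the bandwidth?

Bandwidth = f_high - f_low
= 80 kHz - 69 kHz = 11 kHz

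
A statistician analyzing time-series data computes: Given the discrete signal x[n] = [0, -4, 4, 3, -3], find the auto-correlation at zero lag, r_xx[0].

The auto-correlation at zero lag r_xx[0] equals the signal energy.
r_xx[0] = sum of x[n]^2 = 0^2 + (-4)^2 + 4^2 + 3^2 + (-3)^2
= 0 + 16 + 16 + 9 + 9 = 50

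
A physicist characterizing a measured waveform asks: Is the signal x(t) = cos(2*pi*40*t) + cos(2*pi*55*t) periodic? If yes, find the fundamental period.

f1 = 40 Hz, f2 = 55 Hz
Period T1 = 1/40, T2 = 1/55
Ratio T1/T2 = 55/40, which is rational.
The signal is periodic with fundamental period T = 1/GCD(40,55) = 1/5 s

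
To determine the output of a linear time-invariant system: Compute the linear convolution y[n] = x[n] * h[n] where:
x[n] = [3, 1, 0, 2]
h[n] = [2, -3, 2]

y[n] = sum_k x[k]*h[n-k]. Output length = len(x) + len(h) - 1 = 4 + 3 - 1 = 6.
y[0] = 3*2 = 6
y[1] = 1*2 + 3*-3 = -7
y[2] = 0*2 + 1*-3 + 3*2 = 3
y[3] = 2*2 + 0*-3 + 1*2 = 6
y[4] = 2*-3 + 0*2 = -6
y[5] = 2*2 = 4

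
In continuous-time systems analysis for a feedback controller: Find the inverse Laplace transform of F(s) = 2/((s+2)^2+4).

Standard pair: w/((s+a)^2+w^2) <-> e^(-at)*sin(wt)*u(t)
With a=2, w=2: f(t) = e^(-2t)*sin(2t)*u(t)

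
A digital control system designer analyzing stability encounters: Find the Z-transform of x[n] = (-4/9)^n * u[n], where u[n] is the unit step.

The Z-transform of a^n * u[n] is z/(z-a) for |z| > |a|.
Here a = -4/9, so X(z) = z/(z - (-4/9)) = 9z/(9z + 4)
ROC: |z| > 4/9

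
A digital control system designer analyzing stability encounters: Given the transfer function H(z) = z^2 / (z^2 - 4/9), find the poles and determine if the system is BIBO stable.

Poles are roots of the denominator: z^2 - 4/9 = 0.
Quadratic formula: z = [-(0) +/- sqrt((0)^2 - 4*(-4/9))] / 2
Discriminant = 0 + 16/9 = 16/9; sqrt = 4/3.
z = (0 +/- 4/3) / 2 => z = 2/3 or z = -2/3.
|p1| = 2/3, |p2| = 2/3.
For BIBO stability, all poles must lie inside the unit circle (|p| < 1).
System is STABLE since both |p| < 1.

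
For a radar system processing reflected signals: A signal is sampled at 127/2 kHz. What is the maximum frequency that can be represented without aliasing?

The maximum frequency that can be represented without aliasing
is the Nyquist frequency: f_max = f_s / 2 = 127/2 kHz / 2 = 127/4 kHz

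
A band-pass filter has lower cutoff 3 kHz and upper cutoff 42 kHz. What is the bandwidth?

Bandwidth = f_high - f_low
= 42 kHz - 3 kHz = 39 kHz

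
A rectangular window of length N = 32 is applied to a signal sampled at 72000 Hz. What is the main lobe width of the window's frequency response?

For a rectangular window of length N,
the main lobe width in frequency is 2*f_s/N.
= 2*72000/32 = 4500 Hz
This determines the minimum frequency separation for resolving two sinusoids.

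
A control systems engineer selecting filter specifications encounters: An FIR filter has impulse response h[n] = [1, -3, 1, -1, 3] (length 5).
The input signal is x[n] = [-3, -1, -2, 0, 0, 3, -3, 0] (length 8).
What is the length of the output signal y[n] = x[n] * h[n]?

For linear convolution, the output length is:
len(y) = len(x) + len(h) - 1 = 8 + 5 - 1 = 12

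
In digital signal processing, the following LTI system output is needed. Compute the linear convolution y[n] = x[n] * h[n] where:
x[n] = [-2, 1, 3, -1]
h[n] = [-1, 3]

y[n] = sum_k x[k]*h[n-k]. Output length = len(x) + len(h) - 1 = 4 + 2 - 1 = 5.
y[0] = -2*-1 = 2
y[1] = 1*-1 + -2*3 = -7
y[2] = 3*-1 + 1*3 = 0
y[3] = -1*-1 + 3*3 = 10
y[4] = -1*3 = -3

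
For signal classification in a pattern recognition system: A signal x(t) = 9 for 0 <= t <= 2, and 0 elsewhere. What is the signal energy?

Energy = integral of |x(t)|^2 dt over the signal duration
= 9^2 * 2 = 81 * 2 = 162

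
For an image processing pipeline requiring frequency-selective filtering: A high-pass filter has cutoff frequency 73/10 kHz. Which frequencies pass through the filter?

A high-pass filter passes all frequencies above the cutoff frequency 73/10 kHz and attenuates lower frequencies.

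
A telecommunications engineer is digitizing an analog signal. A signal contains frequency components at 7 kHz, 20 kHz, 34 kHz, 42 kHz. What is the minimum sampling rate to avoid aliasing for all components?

The highest frequency component is f_max = 42 kHz.
Nyquist rate = 2 * f_max = 2 * 42 kHz = 84 kHz.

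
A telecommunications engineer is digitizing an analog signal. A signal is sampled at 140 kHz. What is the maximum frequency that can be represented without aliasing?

The maximum frequency that can be represented without aliasing
is the Nyquist frequency: f_max = f_s / 2 = 140 kHz / 2 = 70 kHz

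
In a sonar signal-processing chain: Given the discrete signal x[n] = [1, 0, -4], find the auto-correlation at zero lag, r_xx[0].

The auto-correlation at zero lag r_xx[0] equals the signal energy.
r_xx[0] = sum of x[n]^2 = 1^2 + 0^2 + (-4)^2
= 1 + 0 + 16 = 17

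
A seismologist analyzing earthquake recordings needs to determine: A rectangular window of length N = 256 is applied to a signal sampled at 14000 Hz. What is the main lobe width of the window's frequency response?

For a rectangular window of length N,
the main lobe width in frequency is 2*f_s/N.
= 2*14000/256 = 875/8 Hz
This determines the minimum frequency separation for resolving two sinusoids.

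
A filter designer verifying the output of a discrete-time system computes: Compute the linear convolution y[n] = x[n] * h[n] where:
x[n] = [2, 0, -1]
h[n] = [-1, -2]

y[n] = sum_k x[k]*h[n-k]. Output length = len(x) + len(h) - 1 = 3 + 2 - 1 = 4.
y[0] = 2*-1 = -2
y[1] = 0*-1 + 2*-2 = -4
y[2] = -1*-1 + 0*-2 = 1
y[3] = -1*-2 = 2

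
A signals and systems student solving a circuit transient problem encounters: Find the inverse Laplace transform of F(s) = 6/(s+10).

Standard pair: k/(s+a) <-> k*e^(-at)*u(t)
With k=6, a=10: f(t) = 6*e^(-10t)*u(t)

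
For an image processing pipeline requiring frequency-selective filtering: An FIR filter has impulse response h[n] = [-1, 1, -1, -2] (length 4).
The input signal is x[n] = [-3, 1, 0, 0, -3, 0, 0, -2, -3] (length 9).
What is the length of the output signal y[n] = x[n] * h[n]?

For linear convolution, the output length is:
len(y) = len(x) + len(h) - 1 = 9 + 4 - 1 = 12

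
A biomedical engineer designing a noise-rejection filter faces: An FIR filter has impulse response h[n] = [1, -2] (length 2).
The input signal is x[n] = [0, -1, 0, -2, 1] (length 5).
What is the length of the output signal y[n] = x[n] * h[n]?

For linear convolution, the output length is:
len(y) = len(x) + len(h) - 1 = 5 + 2 - 1 = 6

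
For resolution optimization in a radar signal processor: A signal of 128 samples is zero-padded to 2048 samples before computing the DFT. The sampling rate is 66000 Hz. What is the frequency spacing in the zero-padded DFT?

Original DFT: N = 128, resolution = f_s/N = 66000/128 = 4125/8 Hz
Zero-padded DFT: N = 2048, resolution = f_s/N = 66000/2048 = 4125/128 Hz
Zero-padding interpolates the spectrum (finer frequency grid)
but does NOT improve the true spectral resolution (ability to resolve close frequencies).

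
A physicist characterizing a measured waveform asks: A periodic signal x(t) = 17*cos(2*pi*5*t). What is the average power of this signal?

Average power of A*cos(wt) is A^2/2.
P = 17^2 / 2 = 289/2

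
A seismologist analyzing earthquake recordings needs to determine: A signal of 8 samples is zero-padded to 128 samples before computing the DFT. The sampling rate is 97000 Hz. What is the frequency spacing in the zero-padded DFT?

Original DFT: N = 8, resolution = f_s/N = 97000/8 = 12125 Hz
Zero-padded DFT: N = 128, resolution = f_s/N = 97000/128 = 12125/16 Hz
Zero-padding interpolates the spectrum (finer frequency grid)
but does NOT improve the true spectral resolution (ability to resolve close frequencies).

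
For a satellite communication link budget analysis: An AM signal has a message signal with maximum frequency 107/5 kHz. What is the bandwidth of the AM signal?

In AM (double-sideband), the bandwidth is twice the message frequency.
BW = 2 * f_m = 2 * 107/5 kHz = 214/5 kHz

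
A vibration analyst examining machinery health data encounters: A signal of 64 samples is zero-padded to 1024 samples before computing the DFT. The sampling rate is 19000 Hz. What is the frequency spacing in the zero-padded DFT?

Original DFT: N = 64, resolution = f_s/N = 19000/64 = 2375/8 Hz
Zero-padded DFT: N = 1024, resolution = f_s/N = 19000/1024 = 2375/128 Hz
Zero-padding interpolates the spectrum (finer frequency grid)
but does NOT improve the true spectral resolution (ability to resolve close frequencies).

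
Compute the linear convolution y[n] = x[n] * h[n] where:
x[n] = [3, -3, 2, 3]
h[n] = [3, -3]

y[n] = sum_k x[k]*h[n-k]. Output length = len(x) + len(h) - 1 = 4 + 2 - 1 = 5.
y[0] = 3*3 = 9
y[1] = -3*3 + 3*-3 = -18
y[2] = 2*3 + -3*-3 = 15
y[3] = 3*3 + 2*-3 = 3
y[4] = 3*-3 = -9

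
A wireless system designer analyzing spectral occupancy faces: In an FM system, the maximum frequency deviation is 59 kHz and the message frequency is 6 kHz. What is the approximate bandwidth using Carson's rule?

Carson's rule: BW = 2*(delta_f + f_m)
= 2*(59 + 6) kHz = 130 kHz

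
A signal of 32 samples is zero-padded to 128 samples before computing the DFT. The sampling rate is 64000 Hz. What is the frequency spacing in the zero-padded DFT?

Original DFT: N = 32, resolution = f_s/N = 64000/32 = 2000 Hz
Zero-padded DFT: N = 128, resolution = f_s/N = 64000/128 = 500 Hz
Zero-padding interpolates the spectrum (finer frequency grid)
but does NOT improve the true spectral resolution (ability to resolve close frequencies).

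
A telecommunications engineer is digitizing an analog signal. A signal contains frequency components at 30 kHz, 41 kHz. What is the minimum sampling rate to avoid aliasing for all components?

The highest frequency component is f_max = 41 kHz.
Nyquist rate = 2 * f_max = 2 * 41 kHz = 82 kHz.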